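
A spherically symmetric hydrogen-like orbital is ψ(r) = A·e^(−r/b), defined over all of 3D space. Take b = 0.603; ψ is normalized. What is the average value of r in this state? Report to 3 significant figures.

⟨r⟩ ≈ 0.905

By definition ⟨r⟩ = ∫ r |ψ(r)|² 4πr² dr.
Evaluating both integrals, ⟨r⟩ = 3·b/2.
With b = 0.603, ⟨r⟩ = 0.9045.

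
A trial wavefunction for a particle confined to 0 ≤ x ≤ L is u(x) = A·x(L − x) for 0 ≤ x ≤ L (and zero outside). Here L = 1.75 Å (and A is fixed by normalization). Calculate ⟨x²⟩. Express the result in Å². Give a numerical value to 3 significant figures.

⟨x^2⟩ ≈ 0.875 Å^2

The expectation value is the |u|²-weighted average of x^2: ∫ x^2|u|² dx.
Expanding the polynomial and integrating term by term, since the A² factors cancel between numerator and denominator, ⟨x²⟩ = 2·L^2/7.
Putting L = 1.75 gives 0.8750.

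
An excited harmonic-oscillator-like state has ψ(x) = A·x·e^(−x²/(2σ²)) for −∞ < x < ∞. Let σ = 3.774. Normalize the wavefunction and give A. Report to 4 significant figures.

A ≈ 0.1449

Normalization requires ∫|ψ|² dx = 1, integrated from −∞ to ∞.
Using the Gaussian integral ∫_{−∞}^{∞} e^(−αx²) dx = √(π/α), with ψ = A·x·e^(−x²/(2σ²)), the integral evaluates to A²·[√(π)·σ^3/2].
Substituting σ = 3.774 gives A² = 0.020992, so A = 0.14489.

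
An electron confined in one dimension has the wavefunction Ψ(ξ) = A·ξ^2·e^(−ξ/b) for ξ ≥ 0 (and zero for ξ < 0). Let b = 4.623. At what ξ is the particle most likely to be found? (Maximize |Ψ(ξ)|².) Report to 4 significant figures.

Differentiate |Ψ(ξ)|² with respect to ξ and set to zero.
Solving yields ξ = 2·b.
With b = 4.623, the most probable position is 9.2460.

ξ ≈ 9.246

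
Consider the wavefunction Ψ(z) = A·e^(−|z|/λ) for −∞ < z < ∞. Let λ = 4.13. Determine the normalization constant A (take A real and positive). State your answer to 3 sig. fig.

A ≈ 0.492

We need A² ∫|f|² dz = 1, taking the integral from −∞ to ∞.
With ∫₀^∞ z^0 e^(−αz) dz = 0!/α^1, ∫|Ψ|² dz = A²·(λ).
Hence A² = 1/[λ].
Plugging in λ = 4.13 yields A = 0.4921.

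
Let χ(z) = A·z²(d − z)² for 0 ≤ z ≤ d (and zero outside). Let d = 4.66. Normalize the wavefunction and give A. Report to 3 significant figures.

A ≈ 0.0247

Require ∫ |χ|² dz = 1 over the whole domain.
Carrying out the integral gives A² · d^9/630.
Hence A² = 1/[d^9/630].
Plugging in d = 4.66 yields A = 0.02466.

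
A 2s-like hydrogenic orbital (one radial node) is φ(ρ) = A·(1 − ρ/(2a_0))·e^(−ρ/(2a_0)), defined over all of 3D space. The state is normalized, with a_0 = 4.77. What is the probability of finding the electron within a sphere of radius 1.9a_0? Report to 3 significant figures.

P ≈ 0.0526

Integrate the radial probability density 4πρ²|φ|² over ρ ≤ 1.9a_0.
Normalization gives A² = 1/(8·π·a_0^3).
Substituting u = ρ/a_0, A², 4π and the length scale all cancel in the ratio: P = ∫_{0}^{1.9} u^2·(1 - u/2)^2·e^(-u) du / ∫_{0}^{∞} u^2·(1 - u/2)^2·e^(-u) du.
Using ∫ u^2·(1 - u/2)^2·e^(-u) du = -(u^4/4 + u^2 + 2·u + 2)·e^(-u), the numerator is ≈ 0.10526 and the denominator is 2.
This evaluates to P = 0.05263.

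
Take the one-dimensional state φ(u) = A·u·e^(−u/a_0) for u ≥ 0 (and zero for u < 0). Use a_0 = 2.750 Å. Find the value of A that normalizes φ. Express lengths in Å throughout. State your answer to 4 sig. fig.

A ≈ 0.4386 Å^(-3/2)

The normalization condition is ∫|φ|² du = 1 from 0 to ∞.
Recall ∫₀^∞ u^m e^(−u/β) du = m!·β^(m+1), ∫|φ|² du = A²·(a_0^3/4).
Setting this equal to 1 gives A² = 1/(a_0^3/4).
Plugging in a_0 = 2.750 yields A = 0.43856.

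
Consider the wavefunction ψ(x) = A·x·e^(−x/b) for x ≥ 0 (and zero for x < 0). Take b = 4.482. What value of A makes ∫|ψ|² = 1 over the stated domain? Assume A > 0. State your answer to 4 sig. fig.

A ≈ 0.2108

We need A² ∫|f|² dx = 1, taking the integral from 0 to ∞.
Recall ∫₀^∞ x^m e^(−x/β) dx = m!·β^(m+1), with ψ = A·x·e^(−x/b), the integral evaluates to A²·[b^3/4].
Hence A² = 1/[b^3/4].
Plugging in b = 4.482 yields A = 0.21078.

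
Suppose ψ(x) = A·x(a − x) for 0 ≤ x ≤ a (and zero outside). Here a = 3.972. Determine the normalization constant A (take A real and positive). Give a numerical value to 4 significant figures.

A ≈ 0.1742

Normalization requires ∫|ψ|² dx = 1, integrated from 0 to a.
∫|ψ|² dx = A²·(a^5/30).
Hence A² = 1/[a^5/30].
Substituting a = 3.972 gives A² = 0.030344, so A = 0.17420.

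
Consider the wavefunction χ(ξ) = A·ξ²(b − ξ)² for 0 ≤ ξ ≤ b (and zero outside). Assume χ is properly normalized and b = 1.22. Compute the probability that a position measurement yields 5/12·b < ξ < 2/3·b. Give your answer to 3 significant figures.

The probability is P = ∫ |χ|² dξ over [5/12·b, 2/3·b].
With A² fixed by ∫|χ|² = 1, i.e. A² = (b^9/630)^(−1), substitute and integrate.
Substituting u = ξ/b, A² and the length scale cancel in the ratio: P = ∫_{5/12}^{2/3} u^4·(1 - u)^4 du / ∫_{0}^{1} u^4·(1 - u)^4 du.
An antiderivative of u^4·(1 - u)^4 is u^5·(70·u^4 - 315·u^3 + 540·u^2 - 420·u + 126)/630; evaluating from 5/12 to 2/3 gives ≈ 0.00087750, while the full integral is 1/630.
The result is P = 0.5528.

P ≈ 0.553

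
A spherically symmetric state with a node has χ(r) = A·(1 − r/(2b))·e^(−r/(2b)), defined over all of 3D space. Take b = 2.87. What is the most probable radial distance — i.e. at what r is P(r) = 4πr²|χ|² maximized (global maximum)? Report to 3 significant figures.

r ≈ 15.0

The maximum of P(r) = 4πr²|χ|² occurs where its derivative vanishes.
Solving yields r = b·(√(5) + 3).
With b = 2.87, the most probable radial distance is 15.03.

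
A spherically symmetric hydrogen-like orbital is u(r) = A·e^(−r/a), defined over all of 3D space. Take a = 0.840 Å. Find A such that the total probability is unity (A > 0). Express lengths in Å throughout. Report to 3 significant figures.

A ≈ 0.733 Å^(-3/2)

We need A² ∫|f|² 4πr² dr = 1, taking the integral from 0 to ∞.
(Spherical symmetry: dV = 4πr² dr.)
Recall ∫₀^∞ r^m e^(−r/β) dr = m!·β^(m+1), with u = A·e^(−r/a), the integral evaluates to A²·[π·a^3].
With a = 0.840: A² = 0.5370 and A = 0.7328.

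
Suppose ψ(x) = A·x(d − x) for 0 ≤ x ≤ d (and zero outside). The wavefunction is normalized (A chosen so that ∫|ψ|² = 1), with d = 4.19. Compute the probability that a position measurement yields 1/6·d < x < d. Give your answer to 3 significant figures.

|ψ|² is the probability density, so P = ∫_{1/6·d}^{d} |ψ|² dx.
With A² fixed by ∫|ψ|² = 1, i.e. A² = (d^5/30)^(−1), substitute and integrate.
Let u = x/d; then A² and the length scale cancel, so P = ∫_{1/6}^{1} u^2·(1 - u)^2 du ÷ ∫_{0}^{1} u^2·(1 - u)^2 du.
Using ∫ u^2·(1 - u)^2 du = u^3·(6·u^2 - 15·u + 10)/30, the numerator is 125/3888 and the denominator is 1/30.
Taking the ratio, P = 625/648.

P ≈ 0.965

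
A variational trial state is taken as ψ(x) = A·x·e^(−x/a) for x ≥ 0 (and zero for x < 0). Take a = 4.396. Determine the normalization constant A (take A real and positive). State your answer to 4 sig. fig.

The normalization condition is ∫|ψ|² dx = 1 from 0 to ∞.
The integral (without the A² prefactor) comes out to a^3/4.
Plugging in a = 4.396 yields A = 0.21699.

A ≈ 0.2170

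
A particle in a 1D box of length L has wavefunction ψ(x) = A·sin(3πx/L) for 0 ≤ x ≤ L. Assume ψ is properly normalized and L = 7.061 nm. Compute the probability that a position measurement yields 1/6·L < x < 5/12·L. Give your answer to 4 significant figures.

The probability is P = ∫ |ψ|² dx over [1/6·L, 5/12·L].
The normalization integral ∫|ψ|²dx over the whole domain equals L/2·A², and A² cancels in the ratio.
Substituting u = x/L, A² and the length scale cancel in the ratio: P = ∫_{1/6}^{5/12} sin(3·π·u)^2 du / ∫_{0}^{1} sin(3·π·u)^2 du.
An antiderivative of sin(3·π·u)^2 is u/2 - sin(6·π·u)/(12·π); evaluating from 1/6 to 5/12 gives 1/8 - 1/(12·π), while the full integral is 1/2.
Taking the ratio, P = (-2 + 3·π)/(12·π).

P ≈ 0.1969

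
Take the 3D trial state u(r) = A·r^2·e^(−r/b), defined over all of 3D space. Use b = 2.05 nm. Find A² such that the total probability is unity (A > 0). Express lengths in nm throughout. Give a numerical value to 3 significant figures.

A^2 ≈ 0.0000930 nm^(-7)

The normalization condition is ∫|u|² 4πr² dr = 1 from 0 to ∞.
Carrying out the integral gives A² · 45·π·b^7/2.
With b = 2.05: A² = 0.00009298 and A = 0.009643.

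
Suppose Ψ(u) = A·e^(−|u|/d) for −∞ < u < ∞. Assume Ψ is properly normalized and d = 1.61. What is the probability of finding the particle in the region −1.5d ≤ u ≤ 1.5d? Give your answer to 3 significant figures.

P ≈ 0.950

|Ψ|² is the probability density, so P = ∫_{−1.5d}^{1.5d} |Ψ|² du.
With A² fixed by ∫|Ψ|² = 1, i.e. A² = (d)^(−1), substitute and integrate.
Both integrals are even about u = 0, so only the u ≥ 0 halves are needed (the factors of 2 cancel). In terms of t = u/d (A² and the length scale cancel between numerator and denominator), P = [∫_{0}^{1.5} e^(-2·t) dt] / [∫_{0}^{∞} e^(-2·t) dt].
With ∫ e^(-2·t) dt = -e^(-2·t)/2 + C, the region integral is 1/2 - e^(-3)/2 and the full one is 1/2.
The result is P = 0.9502.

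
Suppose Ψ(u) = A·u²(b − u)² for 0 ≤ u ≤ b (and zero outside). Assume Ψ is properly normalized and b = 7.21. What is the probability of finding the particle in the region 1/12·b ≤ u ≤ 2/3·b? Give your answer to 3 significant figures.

P ≈ 0.855

P = ∫_{1/12·b}^{2/3·b} |Ψ(u)|² du.
The normalization integral ∫|Ψ|²du over the whole domain equals b^9/630·A², and A² cancels in the ratio.
In terms of t = u/b (A² and the length scale cancel between numerator and denominator), P = [∫_{1/12}^{2/3} t^4·(1 - t)^4 dt] / [∫_{0}^{1} t^4·(1 - t)^4 dt].
With ∫ t^4·(1 - t)^4 dt = t^5·(70·t^4 - 315·t^3 + 540·t^2 - 420·t + 126)/630 + C, the region integral is ≈ 0.0013568 and the full one is 1/630.
Evaluating gives P = 0.8548.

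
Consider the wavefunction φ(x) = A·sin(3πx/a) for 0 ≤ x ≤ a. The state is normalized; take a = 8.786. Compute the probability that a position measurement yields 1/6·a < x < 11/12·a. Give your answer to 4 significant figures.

P ≈ 0.8031

|φ|² is the probability density, so P = ∫_{1/6·a}^{11/12·a} |φ|² dx.
Since A² = 1/(a/2), this is the region integral divided by the full normalization integral.
In terms of u = x/a (A² and the length scale cancel between numerator and denominator), P = [∫_{1/6}^{11/12} sin(3·π·u)^2 du] / [∫_{0}^{1} sin(3·π·u)^2 du].
Using ∫ sin(3·π·u)^2 du = u/2 - sin(6·π·u)/(12·π), the numerator is 1/(12·π) + 3/8 and the denominator is 1/2.
Taking the ratio, P = (2 + 9·π)/(12·π).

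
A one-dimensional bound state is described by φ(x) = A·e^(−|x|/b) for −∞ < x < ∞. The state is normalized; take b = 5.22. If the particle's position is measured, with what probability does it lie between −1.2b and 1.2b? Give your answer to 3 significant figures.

P ≈ 0.909

P = ∫_{−1.2b}^{1.2b} |φ(x)|² dx.
The normalization integral ∫|φ|²dx over the whole domain equals b·A², and A² cancels in the ratio.
By symmetry take twice the x ≥ 0 contribution in numerator and denominator; the 2's cancel. Let u = x/b; then A² and the length scale cancel, so P = ∫_{0}^{1.2} e^(-2·u) du ÷ ∫_{0}^{∞} e^(-2·u) du.
Using ∫ e^(-2·u) du = -e^(-2·u)/2, the numerator is 1/2 - e^(-12/5)/2 and the denominator is 1/2.
Evaluating gives P = 0.9093.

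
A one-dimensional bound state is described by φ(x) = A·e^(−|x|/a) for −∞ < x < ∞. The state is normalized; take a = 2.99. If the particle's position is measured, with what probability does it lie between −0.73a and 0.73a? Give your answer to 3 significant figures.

|φ|² is the probability density, so P = ∫_{−0.73a}^{0.73a} |φ|² dx.
With A² fixed by ∫|φ|² = 1, i.e. A² = (a)^(−1), substitute and integrate.
By symmetry take twice the x ≥ 0 contribution in numerator and denominator; the 2's cancel. In terms of u = x/a (A² and the length scale cancel between numerator and denominator), P = [∫_{0}^{0.73} e^(-2·u) du] / [∫_{0}^{∞} e^(-2·u) du].
An antiderivative of e^(-2·u) is -e^(-2·u)/2; evaluating from 0 to 0.73 gives 1/2 - e^(-73/50)/2, while the full integral is 1/2.
This works out to P = 0.7678.

P ≈ 0.768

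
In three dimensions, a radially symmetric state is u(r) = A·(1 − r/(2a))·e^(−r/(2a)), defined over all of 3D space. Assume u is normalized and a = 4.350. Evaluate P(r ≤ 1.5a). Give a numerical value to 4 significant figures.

With dV = 4πr²dr, the probability is ∫|u|² dV over r ≤ 1.5a.
The full normalization integral is A²·[8·π·a^3] = 1, fixing A².
Let t = r/a; then A², 4π and the length scale all cancel, so P = ∫_{0}^{1.5} t^2·(1 - t/2)^2·e^(-t) dt ÷ ∫_{0}^{∞} t^2·(1 - t/2)^2·e^(-t) dt.
Using ∫ t^2·(1 - t/2)^2·e^(-t) dt = -(t^4/4 + t^2 + 2·t + 2)·e^(-t), the numerator is 2 - 545·e^(-3/2)/64 and the denominator is 2.
This evaluates to P = 0.049954.

P ≈ 0.04995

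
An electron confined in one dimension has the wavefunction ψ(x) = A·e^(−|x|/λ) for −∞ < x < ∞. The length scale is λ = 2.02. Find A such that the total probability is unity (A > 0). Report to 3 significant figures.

The normalization condition is ∫|ψ|² dx = 1 from −∞ to ∞.
With ∫₀^∞ x^0 e^(−αx) dx = 0!/α^1, carrying out the integral gives A² · λ.
Hence A² = 1/[λ].
With λ = 2.02: A² = 0.4950 and A = 0.7036.

A ≈ 0.704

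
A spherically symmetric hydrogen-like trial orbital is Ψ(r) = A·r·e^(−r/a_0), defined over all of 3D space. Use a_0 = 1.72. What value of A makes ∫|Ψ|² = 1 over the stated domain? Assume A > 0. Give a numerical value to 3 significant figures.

Require ∫ |Ψ|² 4πr² dr = 1 over the whole domain.
Recall ∫₀^∞ r^m e^(−r/β) dr = m!·β^(m+1), the integral (without the A² prefactor) comes out to 3·π·a_0^5.
Setting this equal to 1 gives A² = 1/(3·π·a_0^5).
With a_0 = 1.72: A² = 0.007048 and A = 0.08395.

A ≈ 0.0840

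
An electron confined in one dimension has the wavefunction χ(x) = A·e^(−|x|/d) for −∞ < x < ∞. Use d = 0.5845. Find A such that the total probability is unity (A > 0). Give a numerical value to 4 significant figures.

We need A² ∫|f|² dx = 1, taking the integral from −∞ to ∞.
Recall ∫₀^∞ x^m e^(−x/β) dx = m!·β^(m+1), carrying out the integral gives A² · d.
So A² = (d)^(−1).
Substituting d = 0.5845 gives A² = 1.7109, so A = 1.3080.

A ≈ 1.308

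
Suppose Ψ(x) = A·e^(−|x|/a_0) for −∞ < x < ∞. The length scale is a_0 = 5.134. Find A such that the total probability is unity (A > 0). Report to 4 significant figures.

The normalization condition is ∫|Ψ|² dx = 1 from −∞ to ∞.
With Ψ = A·e^(−|x|/a_0), the integral evaluates to A²·[a_0].
Setting this equal to 1 gives A² = 1/(a_0).
With a_0 = 5.134: A² = 0.19478 and A = 0.44134.

A ≈ 0.4413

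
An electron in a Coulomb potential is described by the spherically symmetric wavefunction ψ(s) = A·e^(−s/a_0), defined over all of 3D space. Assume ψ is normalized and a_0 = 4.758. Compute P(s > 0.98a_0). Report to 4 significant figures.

P ≈ 0.6875

Integrate the radial probability density 4πs²|ψ|² over s > 0.98a_0.
The full normalization integral is A²·[π·a_0^3] = 1, fixing A².
Let u = s/a_0; then A², 4π and the length scale all cancel, so P = ∫_{0.98}^{∞} u^2·e^(-2·u) du ÷ ∫_{0}^{∞} u^2·e^(-2·u) du.
With ∫ u^2·e^(-2·u) du = -(2·u^2 + 2·u + 1)·e^(-2·u)/4 + C, the region integral is 6101·e^(-49/25)/5000 and the full one is 1/4.
This evaluates to P = 0.68750.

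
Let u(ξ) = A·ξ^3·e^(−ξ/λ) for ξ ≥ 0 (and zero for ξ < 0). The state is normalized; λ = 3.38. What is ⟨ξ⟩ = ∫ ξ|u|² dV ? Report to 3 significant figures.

The expectation value is the |u|²-weighted average of ξ: ∫ ξ|u|² dξ.
Evaluating both integrals, ⟨ξ⟩ = 7·λ/2.
Putting λ = 3.38 gives 11.83.

⟨ξ⟩ ≈ 11.8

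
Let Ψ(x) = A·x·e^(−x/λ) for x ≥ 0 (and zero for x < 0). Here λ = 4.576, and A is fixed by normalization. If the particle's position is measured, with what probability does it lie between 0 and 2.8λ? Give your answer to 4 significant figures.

P ≈ 0.9176

|Ψ|² is the probability density, so P = ∫_{0}^{2.8λ} |Ψ|² dx.
Since A² = 1/(λ^3/4), this is the region integral divided by the full normalization integral.
Let u = x/λ; then A² and the length scale cancel, so P = ∫_{0}^{2.8} u^2·e^(-2·u) du ÷ ∫_{0}^{∞} u^2·e^(-2·u) du.
With ∫ u^2·e^(-2·u) du = -(2·u^2 + 2·u + 1)·e^(-2·u)/4 + C, the region integral is 1/4 - 557·e^(-28/5)/100 and the full one is 1/4.
Taking the ratio, P = 0.91761.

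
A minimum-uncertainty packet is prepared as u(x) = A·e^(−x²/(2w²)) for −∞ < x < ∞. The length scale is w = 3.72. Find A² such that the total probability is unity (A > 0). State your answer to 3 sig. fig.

We need A² ∫|f|² dx = 1, taking the integral from −∞ to ∞.
Differentiating ∫e^(−αx²) dx = √(π/α) under α to get the higher moments, the integral (without the A² prefactor) comes out to √(π)·w.
Hence A² = 1/[√(π)·w].
Plugging in w = 3.72 yields A = 0.3894.

A^2 ≈ 0.152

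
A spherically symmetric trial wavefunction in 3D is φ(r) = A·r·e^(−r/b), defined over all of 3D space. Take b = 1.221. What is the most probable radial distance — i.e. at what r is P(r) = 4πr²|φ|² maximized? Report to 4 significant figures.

Differentiate P(r) = 4πr²|φ|² with respect to r and set to zero.
Solving yields r = 2·b.
With b = 1.221, the most probable radial distance is 2.4420.

r ≈ 2.442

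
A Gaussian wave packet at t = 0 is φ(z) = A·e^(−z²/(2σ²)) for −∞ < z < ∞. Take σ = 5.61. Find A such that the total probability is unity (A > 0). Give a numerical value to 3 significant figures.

Normalization requires ∫|φ|² dz = 1, integrated from −∞ to ∞.
Differentiating ∫e^(−αz²) dz = √(π/α) under α to get the higher moments, the integral (without the A² prefactor) comes out to √(π)·σ.
Substituting σ = 5.61 gives A² = 0.1006, so A = 0.3171.

A ≈ 0.317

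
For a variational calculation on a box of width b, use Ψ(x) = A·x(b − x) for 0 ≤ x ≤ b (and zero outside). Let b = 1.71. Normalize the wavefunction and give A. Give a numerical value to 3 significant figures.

A ≈ 1.43

We need A² ∫|f|² dx = 1, taking the integral from 0 to b.
The integral (without the A² prefactor) comes out to b^5/30.
Hence A² = 1/[b^5/30].
With b = 1.71: A² = 2.052 and A = 1.432.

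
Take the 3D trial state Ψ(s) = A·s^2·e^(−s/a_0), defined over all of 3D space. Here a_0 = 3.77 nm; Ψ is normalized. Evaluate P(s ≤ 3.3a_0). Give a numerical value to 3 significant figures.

Integrate the radial probability density 4πs²|Ψ|² over s ≤ 3.3a_0.
Normalization gives A² = 1/(45·π·a_0^7/2).
Let u = s/a_0; then A², 4π and the length scale all cancel, so P = ∫_{0}^{3.3} u^6·e^(-2·u) du ÷ ∫_{0}^{∞} u^6·e^(-2·u) du.
An antiderivative of u^6·e^(-2·u) is -(4·u^6 + 12·u^5 + 30·u^4 + 60·u^3 + 90·u^2 + 90·u + 45)·e^(-2·u)/8; evaluating from 0 to 3.3 gives ≈ 2.7515, while the full integral is 45/8.
Taking the ratio yields P = 0.4892.

P ≈ 0.489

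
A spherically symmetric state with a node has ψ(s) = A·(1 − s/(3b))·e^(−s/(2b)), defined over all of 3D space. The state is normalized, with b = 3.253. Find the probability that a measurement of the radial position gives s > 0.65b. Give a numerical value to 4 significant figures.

Integrate the radial probability density 4πs²|ψ|² over s > 0.65b.
The full normalization integral is A²·[8·π·b^3/3] = 1, fixing A².
Substituting u = s/b, A², 4π and the length scale all cancel in the ratio: P = ∫_{0.65}^{∞} u^2·(1 - u/3)^2·e^(-u) du / ∫_{0}^{∞} u^2·(1 - u/3)^2·e^(-u) du.
Using ∫ u^2·(1 - u/3)^2·e^(-u) du = (-u^4 + 2·u^3 - 3·u^2 - 6·u - 6)·e^(-u)/9, the numerator is ≈ 0.626267 and the denominator is 2/3.
This evaluates to P = 0.93940.

P ≈ 0.9394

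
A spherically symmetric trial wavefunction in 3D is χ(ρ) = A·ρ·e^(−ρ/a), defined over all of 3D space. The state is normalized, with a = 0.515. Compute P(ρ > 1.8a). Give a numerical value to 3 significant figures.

P = ∫ |χ|² 4πρ² dρ over ρ > 1.8a.
The full normalization integral is A²·[3·π·a^5] = 1, fixing A².
Substituting u = ρ/a, A², 4π and the length scale all cancel in the ratio: P = ∫_{1.8}^{∞} u^4·e^(-2·u) du / ∫_{0}^{∞} u^4·e^(-2·u) du.
An antiderivative of u^4·e^(-2·u) is -(u^4/2 + u^3 + 3·u^2/2 + 3·u/2 + 3/4)·e^(-2·u); evaluating from 1.8 to ∞ gives ≈ 0.52983, while the full integral is 3/4.
Taking the ratio yields P = 0.7064.

P ≈ 0.706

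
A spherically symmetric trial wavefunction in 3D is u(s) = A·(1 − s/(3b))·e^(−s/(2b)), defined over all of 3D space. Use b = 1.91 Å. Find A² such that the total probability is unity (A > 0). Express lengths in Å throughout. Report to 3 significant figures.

A^2 ≈ 0.0171 Å^(-3)

Normalization requires ∫|u|² 4πs² ds = 1, integrated from 0 to ∞.
The angular integral contributes 4π, leaving ∫₀^∞ s²|u|² ds.
∫|u|² 4πs² ds = A²·(8·π·b^3/3).
Plugging in b = 1.91 yields A = 0.1309.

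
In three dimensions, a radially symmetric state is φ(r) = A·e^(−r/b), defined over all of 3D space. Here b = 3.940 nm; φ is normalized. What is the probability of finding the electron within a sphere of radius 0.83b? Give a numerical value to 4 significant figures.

P ≈ 0.2323

Integrate the radial probability density 4πr²|φ|² over r ≤ 0.83b.
A² is fixed by ∫₀^∞ 4πr²|φ|² dr = 1, i.e. A² = (π·b^3)^(−1).
Let u = r/b; then A², 4π and the length scale all cancel, so P = ∫_{0}^{0.83} u^2·e^(-2·u) du ÷ ∫_{0}^{∞} u^2·e^(-2·u) du.
An antiderivative of u^2·e^(-2·u) is -(2·u^2 + 2·u + 1)·e^(-2·u)/4; evaluating from 0 to 0.83 gives ≈ 0.0580642, while the full integral is 1/4.
Taking the ratio yields P = 0.23226.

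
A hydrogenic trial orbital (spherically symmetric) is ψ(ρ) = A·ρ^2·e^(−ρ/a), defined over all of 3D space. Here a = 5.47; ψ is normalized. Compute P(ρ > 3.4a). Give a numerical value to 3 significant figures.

With dV = 4πρ²dρ, the probability is ∫|ψ|² dV over ρ > 3.4a.
The full normalization integral is A²·[45·π·a^7/2] = 1, fixing A².
In terms of u = ρ/a (A², 4π and the length scale all cancel between numerator and denominator), P = [∫_{3.4}^{∞} u^6·e^(-2·u) du] / [∫_{0}^{∞} u^6·e^(-2·u) du].
Using ∫ u^6·e^(-2·u) du = -(4·u^6 + 12·u^5 + 30·u^4 + 60·u^3 + 90·u^2 + 90·u + 45)·e^(-2·u)/8, the numerator is ≈ 2.6995 and the denominator is 45/8.
This evaluates to P = 0.4799.

P ≈ 0.480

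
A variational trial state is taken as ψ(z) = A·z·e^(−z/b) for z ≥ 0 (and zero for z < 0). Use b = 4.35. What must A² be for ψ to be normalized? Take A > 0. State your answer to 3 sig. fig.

The normalization condition is ∫|ψ|² dz = 1 from 0 to ∞.
Using ∫₀^∞ zⁿ e^(−αz) dz = n!/αⁿ⁺¹, ∫|ψ|² dz = A²·(b^3/4).
Setting this equal to 1 gives A² = 1/(b^3/4).
Plugging in b = 4.35 yields A = 0.2204.

A^2 ≈ 0.0486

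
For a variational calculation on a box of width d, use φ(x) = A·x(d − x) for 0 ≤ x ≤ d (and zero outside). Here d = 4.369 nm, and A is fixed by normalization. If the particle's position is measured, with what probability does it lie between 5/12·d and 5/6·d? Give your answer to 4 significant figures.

|φ|² is the probability density, so P = ∫_{5/12·d}^{5/6·d} |φ|² dx.
The normalization integral ∫|φ|²dx over the whole domain equals d^5/30·A², and A² cancels in the ratio.
Let u = x/d; then A² and the length scale cancel, so P = ∫_{5/12}^{5/6} u^2·(1 - u)^2 du ÷ ∫_{0}^{1} u^2·(1 - u)^2 du.
Using ∫ u^2·(1 - u)^2 du = u^3·(6·u^2 - 15·u + 10)/30, the numerator is ≈ 0.0205962 and the denominator is 1/30.
Evaluating gives P = 0.61789.

P ≈ 0.6179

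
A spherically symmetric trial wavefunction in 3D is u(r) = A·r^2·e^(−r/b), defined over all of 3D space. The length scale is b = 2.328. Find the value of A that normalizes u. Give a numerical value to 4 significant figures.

Normalization requires ∫|u|² 4πr² dr = 1, integrated from 0 to ∞.
(Spherical symmetry: dV = 4πr² dr.)
With ∫₀^∞ r^6 e^(−αr) dr = 6!/α^7, with u = A·r^2·e^(−r/b), the integral evaluates to A²·[45·π·b^7/2].
Hence A² = 1/[45·π·b^7/2].
Substituting b = 2.328 gives A² = 0.000038176, so A = 0.0061786.

A ≈ 0.006179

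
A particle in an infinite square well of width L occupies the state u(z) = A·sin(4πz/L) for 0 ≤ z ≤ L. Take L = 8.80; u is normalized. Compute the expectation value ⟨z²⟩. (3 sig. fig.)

⟨z^2⟩ ≈ 25.6

By definition ⟨z²⟩ = ∫ z^2 |u(z)|² dz.
Since the A² factors cancel between numerator and denominator, ⟨z²⟩ = -L^2/(32·π^2) + L^2/3.
With L = 8.80, ⟨z^2⟩ = 25.57.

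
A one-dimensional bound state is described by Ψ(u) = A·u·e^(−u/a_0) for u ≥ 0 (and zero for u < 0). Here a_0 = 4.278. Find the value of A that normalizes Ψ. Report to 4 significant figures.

A ≈ 0.2260

Require ∫ |Ψ|² du = 1 over the whole domain.
With ∫₀^∞ u^2 e^(−αu) du = 2!/α^3, with Ψ = A·u·e^(−u/a_0), the integral evaluates to A²·[a_0^3/4].
Hence A² = 1/[a_0^3/4].
With a_0 = 4.278: A² = 0.051090 and A = 0.22603.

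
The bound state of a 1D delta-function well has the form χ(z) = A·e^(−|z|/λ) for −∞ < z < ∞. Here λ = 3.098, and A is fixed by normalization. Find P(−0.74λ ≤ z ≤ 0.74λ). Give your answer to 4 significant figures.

P ≈ 0.7724

P = ∫_{−0.74λ}^{0.74λ} |χ(z)|² dz.
With A² fixed by ∫|χ|² = 1, i.e. A² = (λ)^(−1), substitute and integrate.
Both integrals are even about z = 0, so only the z ≥ 0 halves are needed (the factors of 2 cancel). Let u = z/λ; then A² and the length scale cancel, so P = ∫_{0}^{0.74} e^(-2·u) du ÷ ∫_{0}^{∞} e^(-2·u) du.
An antiderivative of e^(-2·u) is -e^(-2·u)/2; evaluating from 0 to 0.74 gives 1/2 - e^(-37/25)/2, while the full integral is 1/2.
The result is P = 0.77236.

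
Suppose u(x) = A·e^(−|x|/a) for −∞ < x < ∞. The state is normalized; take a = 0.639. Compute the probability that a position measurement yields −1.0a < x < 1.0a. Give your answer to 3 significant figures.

P ≈ 0.865

P = ∫_{−1.0a}^{1.0a} |u(x)|² dx.
The normalization integral ∫|u|²dx over the whole domain equals a·A², and A² cancels in the ratio.
Both integrals are even about x = 0, so only the x ≥ 0 halves are needed (the factors of 2 cancel). Substituting t = x/a, A² and the length scale cancel in the ratio: P = ∫_{0}^{1.0} e^(-2·t) dt / ∫_{0}^{∞} e^(-2·t) dt.
With ∫ e^(-2·t) dt = -e^(-2·t)/2 + C, the region integral is 1/2 - e^(-2)/2 and the full one is 1/2.
This works out to P = 0.8647.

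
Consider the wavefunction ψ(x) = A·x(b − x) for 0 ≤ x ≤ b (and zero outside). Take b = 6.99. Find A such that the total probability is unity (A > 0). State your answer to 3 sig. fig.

We need A² ∫|f|² dx = 1, taking the integral from 0 to b.
The integral (without the A² prefactor) comes out to b^5/30.
With b = 6.99: A² = 0.001798 and A = 0.04240.

A ≈ 0.0424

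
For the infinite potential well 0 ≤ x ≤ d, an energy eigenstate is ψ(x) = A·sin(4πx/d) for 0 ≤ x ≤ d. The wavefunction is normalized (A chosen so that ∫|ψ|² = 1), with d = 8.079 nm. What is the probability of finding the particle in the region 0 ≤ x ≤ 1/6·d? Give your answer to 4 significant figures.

P ≈ 0.2011

|ψ|² is the probability density, so P = ∫_{0}^{1/6·d} |ψ|² dx.
Since A² = 1/(d/2), this is the region integral divided by the full normalization integral.
Substituting u = x/d, A² and the length scale cancel in the ratio: P = ∫_{0}^{1/6} sin(4·π·u)^2 du / ∫_{0}^{1} sin(4·π·u)^2 du.
With ∫ sin(4·π·u)^2 du = u/2 - sin(4·π·u)·cos(4·π·u)/(8·π) + C, the region integral is √(3)/(32·π) + 1/12 and the full one is 1/2.
This works out to P = (√(3)/16 + π/6)/π.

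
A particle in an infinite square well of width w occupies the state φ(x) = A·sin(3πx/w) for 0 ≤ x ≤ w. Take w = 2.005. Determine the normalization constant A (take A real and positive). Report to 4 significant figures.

Normalization requires ∫|φ|² dx = 1, integrated from 0 to w.
Carrying out the integral gives A² · w/2.
Setting this equal to 1 gives A² = 1/(w/2).
Plugging in w = 2.005 yields A = 0.99875.

A ≈ 0.9988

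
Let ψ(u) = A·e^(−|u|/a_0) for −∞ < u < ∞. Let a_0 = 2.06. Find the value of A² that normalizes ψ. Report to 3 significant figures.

Require ∫ |ψ|² du = 1 over the whole domain.
∫|ψ|² du = A²·(a_0).
So A² = (a_0)^(−1).
Substituting a_0 = 2.06 gives A² = 0.4854, so A = 0.6967.

A^2 ≈ 0.485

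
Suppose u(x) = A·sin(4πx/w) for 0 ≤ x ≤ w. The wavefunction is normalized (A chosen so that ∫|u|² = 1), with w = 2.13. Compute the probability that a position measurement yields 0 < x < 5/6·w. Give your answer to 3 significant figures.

P = ∫_{0}^{5/6·w} |u(x)|² dx.
With A² fixed by ∫|u|² = 1, i.e. A² = (w/2)^(−1), substitute and integrate.
Let t = x/w; then A² and the length scale cancel, so P = ∫_{0}^{5/6} sin(4·π·t)^2 dt ÷ ∫_{0}^{1} sin(4·π·t)^2 dt.
An antiderivative of sin(4·π·t)^2 is t/2 - sin(4·π·t)·cos(4·π·t)/(8·π); evaluating from 0 to 5/6 gives -√(3)/(32·π) + 5/12, while the full integral is 1/2.
Taking the ratio, P = -√(3)/(16·π) + 5/6.

P ≈ 0.799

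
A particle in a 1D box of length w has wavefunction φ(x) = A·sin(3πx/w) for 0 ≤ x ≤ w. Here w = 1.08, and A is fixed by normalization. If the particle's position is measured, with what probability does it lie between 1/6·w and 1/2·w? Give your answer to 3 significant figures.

P ≈ 0.333

P = ∫_{1/6·w}^{1/2·w} |φ(x)|² dx.
Since A² = 1/(w/2), this is the region integral divided by the full normalization integral.
Substituting u = x/w, A² and the length scale cancel in the ratio: P = ∫_{1/6}^{1/2} sin(3·π·u)^2 du / ∫_{0}^{1} sin(3·π·u)^2 du.
An antiderivative of sin(3·π·u)^2 is u/2 - sin(6·π·u)/(12·π); evaluating from 1/6 to 1/2 gives 1/6, while the full integral is 1/2.
This works out to P = 1/3.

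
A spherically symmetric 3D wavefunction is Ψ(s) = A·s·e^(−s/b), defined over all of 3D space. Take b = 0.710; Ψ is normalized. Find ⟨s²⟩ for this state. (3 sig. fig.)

⟨s^2⟩ ≈ 3.78

The expectation value is the |Ψ|²-weighted average of s^2: ∫ s^2|Ψ|² 4πs² ds.
Evaluating both integrals, ⟨s²⟩ = 15·b^2/2.
Putting b = 0.710 gives 3.781.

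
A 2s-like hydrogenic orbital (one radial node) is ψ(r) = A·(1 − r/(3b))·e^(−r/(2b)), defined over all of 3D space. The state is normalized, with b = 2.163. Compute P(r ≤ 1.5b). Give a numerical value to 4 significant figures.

P ≈ 0.2539

With dV = 4πr²dr, the probability is ∫|ψ|² dV over r ≤ 1.5b.
A² is fixed by ∫₀^∞ 4πr²|ψ|² dr = 1, i.e. A² = (8·π·b^3/3)^(−1).
Let u = r/b; then A², 4π and the length scale all cancel, so P = ∫_{0}^{1.5} u^2·(1 - u/3)^2·e^(-u) du ÷ ∫_{0}^{∞} u^2·(1 - u/3)^2·e^(-u) du.
Using ∫ u^2·(1 - u/3)^2·e^(-u) du = (-u^4 + 2·u^3 - 3·u^2 - 6·u - 6)·e^(-u)/9, the numerator is 2/3 - 107·e^(-3/2)/48 and the denominator is 2/3.
This evaluates to P = 0.25391.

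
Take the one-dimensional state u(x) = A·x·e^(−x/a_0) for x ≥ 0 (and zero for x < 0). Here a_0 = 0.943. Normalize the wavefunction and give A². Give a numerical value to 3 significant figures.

We need A² ∫|f|² dx = 1, taking the integral from 0 to ∞.
With ∫₀^∞ x^2 e^(−αx) dx = 2!/α^3, carrying out the integral gives A² · a_0^3/4.
Substituting a_0 = 0.943 gives A² = 4.770, so A = 2.184.

A^2 ≈ 4.77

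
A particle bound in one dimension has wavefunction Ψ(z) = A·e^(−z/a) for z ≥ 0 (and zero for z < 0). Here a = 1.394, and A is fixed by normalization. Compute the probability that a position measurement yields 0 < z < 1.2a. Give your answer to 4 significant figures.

P = ∫_{0}^{1.2a} |Ψ(z)|² dz.
The normalization integral ∫|Ψ|²dz over the whole domain equals a/2·A², and A² cancels in the ratio.
Substituting u = z/a, A² and the length scale cancel in the ratio: P = ∫_{0}^{1.2} e^(-2·u) du / ∫_{0}^{∞} e^(-2·u) du.
Using ∫ e^(-2·u) du = -e^(-2·u)/2, the numerator is 1/2 - e^(-12/5)/2 and the denominator is 1/2.
The result is P = 0.90928.

P ≈ 0.9093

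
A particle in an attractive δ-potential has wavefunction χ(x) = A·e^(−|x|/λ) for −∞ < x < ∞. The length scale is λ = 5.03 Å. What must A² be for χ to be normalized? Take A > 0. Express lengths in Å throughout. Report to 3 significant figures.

A^2 ≈ 0.199 Å^(-1)

We need A² ∫|f|² dx = 1, taking the integral from −∞ to ∞.
Recall ∫₀^∞ x^m e^(−x/β) dx = m!·β^(m+1), ∫|χ|² dx = A²·(λ).
So A² = (λ)^(−1).
Substituting λ = 5.03 gives A² = 0.1988, so A = 0.4459.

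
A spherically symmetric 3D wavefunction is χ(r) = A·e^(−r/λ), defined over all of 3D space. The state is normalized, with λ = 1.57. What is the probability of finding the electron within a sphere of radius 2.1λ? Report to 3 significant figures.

With dV = 4πr²dr, the probability is ∫|χ|² dV over r ≤ 2.1λ.
A² is fixed by ∫₀^∞ 4πr²|χ|² dr = 1, i.e. A² = (π·λ^3)^(−1).
In terms of u = r/λ (A², 4π and the length scale all cancel between numerator and denominator), P = [∫_{0}^{2.1} u^2·e^(-2·u) du] / [∫_{0}^{∞} u^2·e^(-2·u) du].
An antiderivative of u^2·e^(-2·u) is -(2·u^2 + 2·u + 1)·e^(-2·u)/4; evaluating from 0 to 2.1 gives 1/4 - 701·e^(-21/5)/200, while the full integral is 1/4.
The region integral divided by the full integral gives P = 0.7898.

P ≈ 0.790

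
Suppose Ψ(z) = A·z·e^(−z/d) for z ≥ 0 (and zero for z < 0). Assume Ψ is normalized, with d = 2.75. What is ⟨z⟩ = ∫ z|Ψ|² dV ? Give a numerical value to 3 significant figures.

By definition ⟨z⟩ = ∫ z |Ψ(z)|² dz.
Evaluating both integrals, ⟨z⟩ = 3·d/2.
Putting d = 2.75 gives 4.125.

⟨z⟩ ≈ 4.13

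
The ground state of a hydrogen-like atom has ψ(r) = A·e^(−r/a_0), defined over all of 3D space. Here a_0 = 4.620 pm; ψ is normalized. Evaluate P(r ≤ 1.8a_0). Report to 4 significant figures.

P ≈ 0.6973

Integrate the radial probability density 4πr²|ψ|² over r ≤ 1.8a_0.
A² is fixed by ∫₀^∞ 4πr²|ψ|² dr = 1, i.e. A² = (π·a_0^3)^(−1).
Let u = r/a_0; then A², 4π and the length scale all cancel, so P = ∫_{0}^{1.8} u^2·e^(-2·u) du ÷ ∫_{0}^{∞} u^2·e^(-2·u) du.
Using ∫ u^2·e^(-2·u) du = -(2·u^2 + 2·u + 1)·e^(-2·u)/4, the numerator is 1/4 - 277·e^(-18/5)/100 and the denominator is 1/4.
This evaluates to P = 0.69725.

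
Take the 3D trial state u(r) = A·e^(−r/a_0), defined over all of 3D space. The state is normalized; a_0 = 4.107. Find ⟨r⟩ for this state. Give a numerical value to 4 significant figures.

⟨r⟩ ≈ 6.161

The expectation value is the |u|²-weighted average of r: ∫ r|u|² 4πr² dr.
Since the A² factors cancel between numerator and denominator, ⟨r⟩ = 3·a_0/2.
Putting a_0 = 4.107 gives 6.1605.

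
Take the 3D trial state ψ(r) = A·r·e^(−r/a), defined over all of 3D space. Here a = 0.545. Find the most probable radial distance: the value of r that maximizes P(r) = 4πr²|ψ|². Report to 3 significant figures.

Differentiate P(r) = 4πr²|ψ|² with respect to r and set to zero.
Solving yields r = 2·a.
With a = 0.545, the most probable radial distance is 1.090.

r ≈ 1.09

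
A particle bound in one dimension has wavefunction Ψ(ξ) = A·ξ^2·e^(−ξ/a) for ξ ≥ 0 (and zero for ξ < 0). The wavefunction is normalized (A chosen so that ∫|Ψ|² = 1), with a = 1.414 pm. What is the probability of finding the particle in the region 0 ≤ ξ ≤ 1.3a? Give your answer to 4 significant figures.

P ≈ 0.1226

P = ∫_{0}^{1.3a} |Ψ(ξ)|² dξ.
With A² fixed by ∫|Ψ|² = 1, i.e. A² = (3·a^5/4)^(−1), substitute and integrate.
Substituting u = ξ/a, A² and the length scale cancel in the ratio: P = ∫_{0}^{1.3} u^4·e^(-2·u) du / ∫_{0}^{∞} u^4·e^(-2·u) du.
An antiderivative of u^4·e^(-2·u) is -(u^4/2 + u^3 + 3·u^2/2 + 3·u/2 + 3/4)·e^(-2·u); evaluating from 0 to 1.3 gives ≈ 0.0919324, while the full integral is 3/4.
This works out to P = 0.12258.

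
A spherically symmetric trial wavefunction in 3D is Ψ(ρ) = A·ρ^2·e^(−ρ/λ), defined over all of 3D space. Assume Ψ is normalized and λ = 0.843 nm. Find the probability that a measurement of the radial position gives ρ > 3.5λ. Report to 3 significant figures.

With dV = 4πρ²dρ, the probability is ∫|Ψ|² dV over ρ > 3.5λ.
The full normalization integral is A²·[45·π·λ^7/2] = 1, fixing A².
In terms of u = ρ/λ (A², 4π and the length scale all cancel between numerator and denominator), P = [∫_{3.5}^{∞} u^6·e^(-2·u) du] / [∫_{0}^{∞} u^6·e^(-2·u) du].
An antiderivative of u^6·e^(-2·u) is -(4·u^6 + 12·u^5 + 30·u^4 + 60·u^3 + 90·u^2 + 90·u + 45)·e^(-2·u)/8; evaluating from 3.5 to ∞ gives ≈ 2.5296, while the full integral is 45/8.
Taking the ratio yields P = 0.4497.

P ≈ 0.450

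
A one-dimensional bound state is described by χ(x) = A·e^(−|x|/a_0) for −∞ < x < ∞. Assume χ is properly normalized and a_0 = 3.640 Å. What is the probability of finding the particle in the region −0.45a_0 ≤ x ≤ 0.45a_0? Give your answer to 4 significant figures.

P ≈ 0.5934

The probability is P = ∫ |χ|² dx over [−0.45a_0, 0.45a_0].
With A² fixed by ∫|χ|² = 1, i.e. A² = (a_0)^(−1), substitute and integrate.
Both integrals are even about x = 0, so only the x ≥ 0 halves are needed (the factors of 2 cancel). In terms of u = x/a_0 (A² and the length scale cancel between numerator and denominator), P = [∫_{0}^{0.45} e^(-2·u) du] / [∫_{0}^{∞} e^(-2·u) du].
Using ∫ e^(-2·u) du = -e^(-2·u)/2, the numerator is 1/2 - e^(-9/10)/2 and the denominator is 1/2.
Taking the ratio, P = 0.59343.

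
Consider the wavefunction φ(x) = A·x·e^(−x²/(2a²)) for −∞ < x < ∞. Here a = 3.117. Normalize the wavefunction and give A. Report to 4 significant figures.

We need A² ∫|f|² dx = 1, taking the integral from −∞ to ∞.
Using the Gaussian integral ∫_{−∞}^{∞} e^(−αx²) dx = √(π/α), carrying out the integral gives A² · √(π)·a^3/2.
Hence A² = 1/[√(π)·a^3/2].
Plugging in a = 3.117 yields A = 0.19303.

A ≈ 0.1930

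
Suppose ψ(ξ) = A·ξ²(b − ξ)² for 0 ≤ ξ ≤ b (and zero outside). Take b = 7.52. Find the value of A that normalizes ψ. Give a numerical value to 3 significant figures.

A ≈ 0.00286

The normalization condition is ∫|ψ|² dξ = 1 from 0 to b.
∫|ψ|² dξ = A²·(b^9/630).
Plugging in b = 7.52 yields A = 0.002862.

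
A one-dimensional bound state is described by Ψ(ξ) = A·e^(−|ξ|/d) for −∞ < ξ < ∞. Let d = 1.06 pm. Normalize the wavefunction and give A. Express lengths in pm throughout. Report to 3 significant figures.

A ≈ 0.971 pm^(-1/2)

The normalization condition is ∫|Ψ|² dξ = 1 from −∞ to ∞.
With Ψ = A·e^(−|ξ|/d), the integral evaluates to A²·[d].
Setting this equal to 1 gives A² = 1/(d).
Substituting d = 1.06 gives A² = 0.9434, so A = 0.9713.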